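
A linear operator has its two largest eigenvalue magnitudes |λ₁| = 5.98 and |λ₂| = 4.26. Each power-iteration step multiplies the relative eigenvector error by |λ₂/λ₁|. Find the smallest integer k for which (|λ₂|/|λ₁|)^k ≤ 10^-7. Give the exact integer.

48

|λ₂/λ₁| = 4.26/5.98 = 0.71237
Need k ≥ ln(10^-7) / ln(0.71237) = -16.1181 / -0.3392 ≈ 47.525
Smallest integer k satisfying the bound: 48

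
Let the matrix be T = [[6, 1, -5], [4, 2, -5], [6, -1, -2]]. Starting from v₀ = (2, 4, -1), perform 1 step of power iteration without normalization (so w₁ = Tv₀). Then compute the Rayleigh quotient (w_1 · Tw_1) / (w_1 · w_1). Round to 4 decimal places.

4.5652

w1 = Tv₀ = (21, 21, 10)
Tw1 = (97, 76, 85)
w1·Tw1 = 21·97 + 21·76 + 10·85 = 4483; w1·w1 = 21·21 + 21·21 + 10·10 = 982
λ ≈ 4483/982 = 4.5652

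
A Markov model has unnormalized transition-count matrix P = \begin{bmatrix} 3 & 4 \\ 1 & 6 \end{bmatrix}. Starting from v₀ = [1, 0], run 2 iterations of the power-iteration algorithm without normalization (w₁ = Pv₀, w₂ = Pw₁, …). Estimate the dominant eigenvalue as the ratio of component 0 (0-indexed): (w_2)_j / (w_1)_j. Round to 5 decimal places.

w1 = Pv₀ = (3·1 + 4·0; 1·1 + 6·0) = (3, 1)
w2 = Pw1 = (3·3 + 4·1; 1·3 + 6·1) = (13, 9)
Ratio at component: 13 / 3 = 4.33333

λ ≈ 4.33333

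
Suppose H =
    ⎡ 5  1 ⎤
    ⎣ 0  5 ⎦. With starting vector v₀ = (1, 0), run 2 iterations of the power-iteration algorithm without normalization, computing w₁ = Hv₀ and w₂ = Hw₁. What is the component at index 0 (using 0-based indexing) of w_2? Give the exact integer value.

25

w1 = Hv₀ = (5, 0)
w2 = Hw1 = (25, 0)
The requested component of w2 is 25.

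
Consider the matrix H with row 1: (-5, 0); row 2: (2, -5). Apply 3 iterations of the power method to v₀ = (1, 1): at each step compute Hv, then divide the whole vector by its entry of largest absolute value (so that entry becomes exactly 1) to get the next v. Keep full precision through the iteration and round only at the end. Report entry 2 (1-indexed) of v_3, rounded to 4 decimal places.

-0.2000

Hv0 = (-5.00000, -3.00000); divide by -5.00000 → v1 = (1.00000, 0.60000)
Hv1 = (-5.00000, -1.00000); divide by -5.00000 → v2 = (1.00000, 0.20000)
Hv2 = (-5.00000, 1.00000); divide by -5.00000 → v3 = (1.00000, -0.20000)
Requested entry of v3: 25/-125 = -0.2000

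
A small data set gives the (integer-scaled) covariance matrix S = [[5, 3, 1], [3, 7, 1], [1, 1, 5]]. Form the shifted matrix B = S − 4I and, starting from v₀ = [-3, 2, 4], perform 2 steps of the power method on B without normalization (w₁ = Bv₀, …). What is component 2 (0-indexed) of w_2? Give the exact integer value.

11

B = S − 4I has rows (1, 3, 1); (3, 3, 1); (1, 1, 1)
w1 = Bv₀ = (1·(-3) + 3·2 + 1·4; 3·(-3) + 3·2 + 1·4; 1·(-3) + 1·2 + 1·4) = (7, 1, 3)
w2 = Bw1 = (1·7 + 3·1 + 1·3; 3·7 + 3·1 + 1·3; 1·7 + 1·1 + 1·3) = (13, 27, 11)
Requested component of w2: 11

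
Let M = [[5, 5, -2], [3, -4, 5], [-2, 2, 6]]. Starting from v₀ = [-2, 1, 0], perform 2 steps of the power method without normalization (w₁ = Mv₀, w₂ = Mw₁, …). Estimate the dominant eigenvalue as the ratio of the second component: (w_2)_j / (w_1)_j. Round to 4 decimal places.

w1 = Mv₀ = (-5, -10, 6)
w2 = Mw1 = (-87, 55, 26)
Ratio at component: 55 / -10 = -5.5000

λ ≈ -5.5000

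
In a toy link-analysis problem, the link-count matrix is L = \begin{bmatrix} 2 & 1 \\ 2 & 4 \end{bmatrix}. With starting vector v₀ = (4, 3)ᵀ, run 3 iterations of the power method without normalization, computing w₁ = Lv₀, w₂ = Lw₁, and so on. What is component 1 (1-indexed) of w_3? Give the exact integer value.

w1 = Lv₀ = (11, 20)
w2 = Lw1 = (42, 102)
w3 = Lw2 = (186, 492)
The requested component of w3 is 186.

186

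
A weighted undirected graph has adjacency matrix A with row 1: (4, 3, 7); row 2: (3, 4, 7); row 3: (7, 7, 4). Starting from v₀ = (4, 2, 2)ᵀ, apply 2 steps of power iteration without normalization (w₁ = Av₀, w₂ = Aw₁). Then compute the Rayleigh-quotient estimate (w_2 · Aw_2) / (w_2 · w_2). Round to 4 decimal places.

w1 = Av₀ = (4·4 + 3·2 + 7·2; 3·4 + 4·2 + 7·2; 7·4 + 7·2 + 4·2) = (36, 34, 50)
w2 = Aw1 = (4·36 + 3·34 + 7·50; 3·36 + 4·34 + 7·50; 7·36 + 7·34 + 4·50) = (596, 594, 690)
Aw2 = (8996, 8994, 11090)
w2·Aw2 = 596·8996 + 594·8994 + 690·11090 = 18356152; w2·w2 = 596·596 + 594·594 + 690·690 = 1184152
λ ≈ 18356152/1184152 = 15.5015

λ ≈ 15.5015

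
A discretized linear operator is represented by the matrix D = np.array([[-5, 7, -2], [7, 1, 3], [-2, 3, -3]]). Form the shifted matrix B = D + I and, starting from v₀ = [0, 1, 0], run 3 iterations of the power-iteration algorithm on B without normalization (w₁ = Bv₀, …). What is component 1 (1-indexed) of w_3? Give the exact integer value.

B = D + I has rows (-4, 7, -2); (7, 2, 3); (-2, 3, -2)
w1 = Bv₀ = ((-4)·0 + 7·1 + (-2)·0; 7·0 + 2·1 + 3·0; (-2)·0 + 3·1 + (-2)·0) = (7, 2, 3)
w2 = Bw1 = ((-4)·7 + 7·2 + (-2)·3; 7·7 + 2·2 + 3·3; (-2)·7 + 3·2 + (-2)·3) = (-20, 62, -14)
w3 = Bw2 = (542, -58, 254)
Requested component of w3: 542

542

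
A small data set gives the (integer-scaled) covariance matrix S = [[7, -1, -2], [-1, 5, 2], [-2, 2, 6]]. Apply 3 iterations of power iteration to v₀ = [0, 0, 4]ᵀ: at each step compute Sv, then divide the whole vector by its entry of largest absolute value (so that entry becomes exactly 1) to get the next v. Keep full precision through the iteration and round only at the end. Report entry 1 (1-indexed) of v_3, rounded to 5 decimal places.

-0.83696

Sv0 = (-8.000000, 8.000000, 24.000000); divide by 24.000000 → v1 = (-0.333333, 0.333333, 1.000000)
Sv1 = (-4.666667, 4.000000, 7.333333); divide by 7.333333 → v2 = (-0.636364, 0.545455, 1.000000)
Sv2 = (-7.000000, 5.363636, 8.363636); divide by 8.363636 → v3 = (-0.836957, 0.641304, 1.000000)
Requested entry of v3: -1232/1472 = -0.83696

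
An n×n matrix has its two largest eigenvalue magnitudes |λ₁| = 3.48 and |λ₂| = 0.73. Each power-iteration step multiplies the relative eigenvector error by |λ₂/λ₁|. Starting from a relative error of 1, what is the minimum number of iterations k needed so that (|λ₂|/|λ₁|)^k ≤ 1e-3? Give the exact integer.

|λ₂/λ₁| = 0.73/3.48 = 0.20977
Need k ≥ ln(1e-3) / ln(0.20977) = -6.9078 / -1.5617 ≈ 4.423
Smallest integer k satisfying the bound: 5

5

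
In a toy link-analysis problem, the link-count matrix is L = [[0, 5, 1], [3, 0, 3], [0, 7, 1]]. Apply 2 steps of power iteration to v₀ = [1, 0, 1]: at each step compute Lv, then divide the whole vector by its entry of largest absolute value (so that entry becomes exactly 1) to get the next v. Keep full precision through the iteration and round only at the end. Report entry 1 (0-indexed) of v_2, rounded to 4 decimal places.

0.1395

Lv0 = (1.00000, 6.00000, 1.00000); divide by 6.00000 → v1 = (0.16667, 1.00000, 0.16667)
Lv1 = (5.16667, 1.00000, 7.16667); divide by 7.16667 → v2 = (0.72093, 0.13953, 1.00000)
Requested entry of v2: 6/43 = 0.1395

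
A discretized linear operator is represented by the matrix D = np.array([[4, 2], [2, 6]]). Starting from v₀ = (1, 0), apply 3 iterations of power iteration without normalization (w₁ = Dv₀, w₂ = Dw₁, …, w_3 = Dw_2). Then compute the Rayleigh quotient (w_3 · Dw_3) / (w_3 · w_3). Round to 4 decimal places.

w1 = Dv₀ = (4·1 + 2·0; 2·1 + 6·0) = (4, 2)
w2 = Dw1 = (4·4 + 2·2; 2·4 + 6·2) = (20, 20)
w3 = Dw2 = (120, 160)
Dw3 = (800, 1200)
w3·Dw3 = 120·800 + 160·1200 = 288000; w3·w3 = 120·120 + 160·160 = 40000
λ ≈ 288000/40000 = 7.2000

7.2000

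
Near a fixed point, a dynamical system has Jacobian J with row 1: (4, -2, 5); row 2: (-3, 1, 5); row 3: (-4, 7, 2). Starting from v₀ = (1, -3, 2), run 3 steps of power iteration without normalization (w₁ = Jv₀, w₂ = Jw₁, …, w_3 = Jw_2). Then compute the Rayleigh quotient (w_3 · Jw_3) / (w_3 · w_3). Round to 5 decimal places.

w1 = Jv₀ = (20, 4, -21)
w2 = Jw1 = (-33, -161, -94)
w3 = Jw2 = (-280, -532, -1183)
Jw3 = (-5971, -5607, -4970)
w3·Jw3 = (-280)·(-5971) + (-532)·(-5607) + (-1183)·(-4970) = 10534314; w3·w3 = (-280)·(-280) + (-532)·(-532) + (-1183)·(-1183) = 1760913
λ ≈ 10534314/1760913 = 5.98230

5.98230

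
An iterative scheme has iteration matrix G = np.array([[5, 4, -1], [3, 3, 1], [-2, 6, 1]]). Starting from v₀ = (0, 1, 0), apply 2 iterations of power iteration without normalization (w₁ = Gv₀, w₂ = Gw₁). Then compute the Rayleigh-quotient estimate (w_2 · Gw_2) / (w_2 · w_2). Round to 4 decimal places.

w1 = Gv₀ = (5·0 + 4·1 + (-1)·0; 3·0 + 3·1 + 1·0; (-2)·0 + 6·1 + 1·0) = (4, 3, 6)
w2 = Gw1 = (5·4 + 4·3 + (-1)·6; 3·4 + 3·3 + 1·6; (-2)·4 + 6·3 + 1·6) = (26, 27, 16)
Gw2 = (222, 175, 126)
w2·Gw2 = 26·222 + 27·175 + 16·126 = 12513; w2·w2 = 26·26 + 27·27 + 16·16 = 1661
λ ≈ 12513/1661 = 7.5334

λ ≈ 7.5334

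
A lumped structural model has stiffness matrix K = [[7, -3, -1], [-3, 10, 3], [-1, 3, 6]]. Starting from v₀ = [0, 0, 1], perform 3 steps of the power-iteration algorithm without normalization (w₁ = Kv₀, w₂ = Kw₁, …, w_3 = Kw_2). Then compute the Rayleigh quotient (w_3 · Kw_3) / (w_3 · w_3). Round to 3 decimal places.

13.074

w1 = Kv₀ = (-1, 3, 6)
w2 = Kw1 = (-22, 51, 46)
w3 = Kw2 = (-353, 714, 451)
Kw3 = (-5064, 9552, 5201)
w3·Kw3 = (-353)·(-5064) + 714·9552 + 451·5201 = 10953371; w3·w3 = (-353)·(-353) + 714·714 + 451·451 = 837806
λ ≈ 10953371/837806 = 13.074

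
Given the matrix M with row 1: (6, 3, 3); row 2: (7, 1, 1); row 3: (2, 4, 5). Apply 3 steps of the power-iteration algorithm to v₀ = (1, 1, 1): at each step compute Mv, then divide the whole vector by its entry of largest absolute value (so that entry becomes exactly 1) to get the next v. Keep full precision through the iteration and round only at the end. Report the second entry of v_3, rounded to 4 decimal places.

Mv0 = (12.00000, 9.00000, 11.00000); divide by 12.00000 → v1 = (1.00000, 0.75000, 0.91667)
Mv1 = (11.00000, 8.66667, 9.58333); divide by 11.00000 → v2 = (1.00000, 0.78788, 0.87121)
Mv2 = (10.97727, 8.65909, 9.50758); divide by 10.97727 → v3 = (1.00000, 0.78882, 0.86611)
Requested entry of v3: 1143/1449 = 0.7888

0.7888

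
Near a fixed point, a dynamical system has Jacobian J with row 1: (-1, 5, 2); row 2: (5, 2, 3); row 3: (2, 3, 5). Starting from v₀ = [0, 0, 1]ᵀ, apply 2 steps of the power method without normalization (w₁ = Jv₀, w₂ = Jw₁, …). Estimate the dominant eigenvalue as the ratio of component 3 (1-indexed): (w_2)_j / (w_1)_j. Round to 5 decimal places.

7.60000

w1 = Jv₀ = ((-1)·0 + 5·0 + 2·1; 5·0 + 2·0 + 3·1; 2·0 + 3·0 + 5·1) = (2, 3, 5)
w2 = Jw1 = ((-1)·2 + 5·3 + 2·5; 5·2 + 2·3 + 3·5; 2·2 + 3·3 + 5·5) = (23, 31, 38)
Ratio at component: 38 / 5 = 7.60000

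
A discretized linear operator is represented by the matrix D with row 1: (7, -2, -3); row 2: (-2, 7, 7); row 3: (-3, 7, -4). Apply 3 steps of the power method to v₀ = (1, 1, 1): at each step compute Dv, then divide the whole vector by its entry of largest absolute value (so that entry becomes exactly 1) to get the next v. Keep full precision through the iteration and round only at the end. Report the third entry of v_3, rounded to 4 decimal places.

Dv0 = (2.00000, 12.00000, 0.00000); divide by 12.00000 → v1 = (0.16667, 1.00000, 0.00000)
Dv1 = (-0.83333, 6.66667, 6.50000); divide by 6.66667 → v2 = (-0.12500, 1.00000, 0.97500)
Dv2 = (-5.80000, 14.07500, 3.47500); divide by 14.07500 → v3 = (-0.41208, 1.00000, 0.24689)
Requested entry of v3: 278/1126 = 0.2469

0.2469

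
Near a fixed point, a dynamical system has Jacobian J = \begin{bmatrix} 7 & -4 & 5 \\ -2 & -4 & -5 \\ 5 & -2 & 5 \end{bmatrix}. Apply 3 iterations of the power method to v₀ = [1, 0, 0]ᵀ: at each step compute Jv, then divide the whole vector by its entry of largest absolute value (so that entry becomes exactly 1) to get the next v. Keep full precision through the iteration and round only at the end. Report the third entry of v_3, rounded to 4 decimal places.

Jv0 = (7.00000, -2.00000, 5.00000); divide by 7.00000 → v1 = (1.00000, -0.28571, 0.71429)
Jv1 = (11.71429, -4.42857, 9.14286); divide by 11.71429 → v2 = (1.00000, -0.37805, 0.78049)
Jv2 = (12.41463, -4.39024, 9.65854); divide by 12.41463 → v3 = (1.00000, -0.35363, 0.77800)
Requested entry of v3: 792/1018 = 0.7780

0.7780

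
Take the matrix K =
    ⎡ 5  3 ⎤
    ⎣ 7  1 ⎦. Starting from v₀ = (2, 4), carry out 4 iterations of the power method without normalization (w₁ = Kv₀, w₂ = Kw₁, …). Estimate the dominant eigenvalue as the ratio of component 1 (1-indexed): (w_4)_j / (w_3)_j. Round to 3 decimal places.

7.964

w1 = Kv₀ = (5·2 + 3·4; 7·2 + 1·4) = (22, 18)
w2 = Kw1 = (5·22 + 3·18; 7·22 + 1·18) = (164, 172)
w3 = Kw2 = (1336, 1320)
w4 = Kw3 = (10640, 10672)
Ratio at component: 10640 / 1336 = 7.964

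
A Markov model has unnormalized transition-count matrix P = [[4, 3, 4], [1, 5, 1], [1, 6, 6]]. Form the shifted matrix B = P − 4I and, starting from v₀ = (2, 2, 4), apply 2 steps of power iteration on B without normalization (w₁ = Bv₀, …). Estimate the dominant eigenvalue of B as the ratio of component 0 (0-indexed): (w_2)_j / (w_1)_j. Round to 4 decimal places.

B = P − 4I has rows (0, 3, 4); (1, 1, 1); (1, 6, 2)
w1 = Bv₀ = (0·2 + 3·2 + 4·4; 1·2 + 1·2 + 1·4; 1·2 + 6·2 + 2·4) = (22, 8, 22)
w2 = Bw1 = (0·22 + 3·8 + 4·22; 1·22 + 1·8 + 1·22; 1·22 + 6·8 + 2·22) = (112, 52, 114)
Ratio: 112/22 = 5.0909

μ ≈ 5.0909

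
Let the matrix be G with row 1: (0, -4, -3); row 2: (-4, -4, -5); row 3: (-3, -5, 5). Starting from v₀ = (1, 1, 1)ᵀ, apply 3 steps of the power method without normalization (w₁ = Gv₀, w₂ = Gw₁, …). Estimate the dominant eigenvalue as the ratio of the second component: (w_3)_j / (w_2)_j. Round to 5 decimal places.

-10.30526

w1 = Gv₀ = (0·1 + (-4)·1 + (-3)·1; (-4)·1 + (-4)·1 + (-5)·1; (-3)·1 + (-5)·1 + 5·1) = (-7, -13, -3)
w2 = Gw1 = (0·(-7) + (-4)·(-13) + (-3)·(-3); (-4)·(-7) + (-4)·(-13) + (-5)·(-3); (-3)·(-7) + (-5)·(-13) + 5·(-3)) = (61, 95, 71)
w3 = Gw2 = (-593, -979, -303)
Ratio at component: -979 / 95 = -10.30526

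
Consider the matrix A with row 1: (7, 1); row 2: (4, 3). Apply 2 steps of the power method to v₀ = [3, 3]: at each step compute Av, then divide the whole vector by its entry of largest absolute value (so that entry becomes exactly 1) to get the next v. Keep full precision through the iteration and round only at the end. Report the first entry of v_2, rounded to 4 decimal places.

Av0 = (24.00000, 21.00000); divide by 24.00000 → v1 = (1.00000, 0.87500)
Av1 = (7.87500, 6.62500); divide by 7.87500 → v2 = (1.00000, 0.84127)
Requested entry of v2: 189/189 = 1.0000

1.0000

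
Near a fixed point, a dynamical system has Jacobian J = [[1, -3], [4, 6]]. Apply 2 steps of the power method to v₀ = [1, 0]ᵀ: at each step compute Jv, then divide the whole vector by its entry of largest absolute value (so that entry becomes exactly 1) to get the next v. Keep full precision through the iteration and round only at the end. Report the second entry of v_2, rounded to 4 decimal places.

Jv0 = (1.00000, 4.00000); divide by 4.00000 → v1 = (0.25000, 1.00000)
Jv1 = (-2.75000, 7.00000); divide by 7.00000 → v2 = (-0.39286, 1.00000)
Requested entry of v2: 28/28 = 1.0000

1.0000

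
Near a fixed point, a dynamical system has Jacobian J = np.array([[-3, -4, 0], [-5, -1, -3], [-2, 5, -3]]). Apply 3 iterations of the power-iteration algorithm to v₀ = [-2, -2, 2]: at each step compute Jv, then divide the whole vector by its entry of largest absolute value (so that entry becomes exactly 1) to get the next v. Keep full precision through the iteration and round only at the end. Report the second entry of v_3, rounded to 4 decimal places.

Jv0 = (14.00000, 6.00000, -12.00000); divide by 14.00000 → v1 = (1.00000, 0.42857, -0.85714)
Jv1 = (-4.71429, -2.85714, 2.71429); divide by -4.71429 → v2 = (1.00000, 0.60606, -0.57576)
Jv2 = (-5.42424, -3.87879, 2.75758); divide by -5.42424 → v3 = (1.00000, 0.71508, -0.50838)
Requested entry of v3: 256/358 = 0.7151

0.7151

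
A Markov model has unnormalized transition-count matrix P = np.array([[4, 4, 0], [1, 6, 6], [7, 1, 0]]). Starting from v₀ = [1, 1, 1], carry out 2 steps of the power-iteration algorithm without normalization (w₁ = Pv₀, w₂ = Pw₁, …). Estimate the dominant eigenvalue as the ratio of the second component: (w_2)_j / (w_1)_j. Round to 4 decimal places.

λ ≈ 10.3077

w1 = Pv₀ = (4·1 + 4·1 + 0·1; 1·1 + 6·1 + 6·1; 7·1 + 1·1 + 0·1) = (8, 13, 8)
w2 = Pw1 = (4·8 + 4·13 + 0·8; 1·8 + 6·13 + 6·8; 7·8 + 1·13 + 0·8) = (84, 134, 69)
Ratio at component: 134 / 13 = 10.3077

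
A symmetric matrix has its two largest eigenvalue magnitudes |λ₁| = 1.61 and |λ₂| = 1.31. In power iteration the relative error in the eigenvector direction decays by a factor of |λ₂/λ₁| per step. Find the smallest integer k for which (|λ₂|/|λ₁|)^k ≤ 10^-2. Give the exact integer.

|λ₂/λ₁| = 1.31/1.61 = 0.81366
Need k ≥ ln(10^-2) / ln(0.81366) = -4.6052 / -0.2062 ≈ 22.333
Smallest integer k satisfying the bound: 23

23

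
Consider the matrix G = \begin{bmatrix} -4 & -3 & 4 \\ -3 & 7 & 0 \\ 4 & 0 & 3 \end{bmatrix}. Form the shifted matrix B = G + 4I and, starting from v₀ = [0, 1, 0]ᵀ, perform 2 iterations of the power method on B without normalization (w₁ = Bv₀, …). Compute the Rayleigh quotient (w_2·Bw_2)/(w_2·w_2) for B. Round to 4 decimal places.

B = G + 4I has rows (0, -3, 4); (-3, 11, 0); (4, 0, 7)
w1 = Bv₀ = (0·0 + (-3)·1 + 4·0; (-3)·0 + 11·1 + 0·0; 4·0 + 0·1 + 7·0) = (-3, 11, 0)
w2 = Bw1 = (0·(-3) + (-3)·11 + 4·0; (-3)·(-3) + 11·11 + 0·0; 4·(-3) + 0·11 + 7·0) = (-33, 130, -12)
Bw2 = (-438, 1529, -216)
w2·Bw2 = 215816; w2·w2 = 18133; μ ≈ 215816/18133 = 11.9018

11.9018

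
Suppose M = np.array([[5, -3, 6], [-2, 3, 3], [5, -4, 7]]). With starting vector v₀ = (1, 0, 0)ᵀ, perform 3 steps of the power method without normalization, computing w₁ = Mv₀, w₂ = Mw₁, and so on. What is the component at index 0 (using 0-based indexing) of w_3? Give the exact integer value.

w1 = Mv₀ = (5, -2, 5)
w2 = Mw1 = (61, -1, 68)
w3 = Mw2 = (716, 79, 785)
The requested component of w3 is 716.

716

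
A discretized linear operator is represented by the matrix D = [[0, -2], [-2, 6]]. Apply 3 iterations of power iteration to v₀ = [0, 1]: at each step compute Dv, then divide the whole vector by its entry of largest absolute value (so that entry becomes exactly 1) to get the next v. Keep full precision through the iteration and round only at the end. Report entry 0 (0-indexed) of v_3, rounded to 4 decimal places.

-0.3030

Dv0 = (-2.00000, 6.00000); divide by 6.00000 → v1 = (-0.33333, 1.00000)
Dv1 = (-2.00000, 6.66667); divide by 6.66667 → v2 = (-0.30000, 1.00000)
Dv2 = (-2.00000, 6.60000); divide by 6.60000 → v3 = (-0.30303, 1.00000)
Requested entry of v3: -80/264 = -0.3030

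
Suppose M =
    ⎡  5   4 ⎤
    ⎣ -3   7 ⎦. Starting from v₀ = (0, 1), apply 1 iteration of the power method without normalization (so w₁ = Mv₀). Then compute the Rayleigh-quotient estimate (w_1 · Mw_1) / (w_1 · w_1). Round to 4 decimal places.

w1 = Mv₀ = (5·0 + 4·1; (-3)·0 + 7·1) = (4, 7)
Mw1 = (48, 37)
w1·Mw1 = 4·48 + 7·37 = 451; w1·w1 = 4·4 + 7·7 = 65
λ ≈ 451/65 = 6.9385

λ ≈ 6.9385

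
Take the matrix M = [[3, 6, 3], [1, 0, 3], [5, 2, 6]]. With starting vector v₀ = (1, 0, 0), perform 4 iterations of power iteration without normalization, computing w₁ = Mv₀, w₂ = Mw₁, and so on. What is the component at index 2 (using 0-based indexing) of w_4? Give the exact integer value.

4845

w1 = Mv₀ = (3·1 + 6·0 + 3·0; 1·1 + 0·0 + 3·0; 5·1 + 2·0 + 6·0) = (3, 1, 5)
w2 = Mw1 = (3·3 + 6·1 + 3·5; 1·3 + 0·1 + 3·5; 5·3 + 2·1 + 6·5) = (30, 18, 47)
w3 = Mw2 = (339, 171, 468)
w4 = Mw3 = (3447, 1743, 4845)
The requested component of w4 is 4845.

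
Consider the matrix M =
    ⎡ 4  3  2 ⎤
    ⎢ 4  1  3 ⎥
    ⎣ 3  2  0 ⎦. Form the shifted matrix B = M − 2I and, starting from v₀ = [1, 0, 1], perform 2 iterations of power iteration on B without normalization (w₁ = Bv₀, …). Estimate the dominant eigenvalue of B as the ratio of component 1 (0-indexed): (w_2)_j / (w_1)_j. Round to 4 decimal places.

μ ≈ 1.7143

B = M − 2I has rows (2, 3, 2); (4, -1, 3); (3, 2, -2)
w1 = Bv₀ = (2·1 + 3·0 + 2·1; 4·1 + (-1)·0 + 3·1; 3·1 + 2·0 + (-2)·1) = (4, 7, 1)
w2 = Bw1 = (2·4 + 3·7 + 2·1; 4·4 + (-1)·7 + 3·1; 3·4 + 2·7 + (-2)·1) = (31, 12, 24)
Ratio: 12/7 = 1.7143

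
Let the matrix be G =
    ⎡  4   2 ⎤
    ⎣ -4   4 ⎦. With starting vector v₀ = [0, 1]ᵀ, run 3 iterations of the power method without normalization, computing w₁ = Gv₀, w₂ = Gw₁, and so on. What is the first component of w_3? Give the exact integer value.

w1 = Gv₀ = (4·0 + 2·1; (-4)·0 + 4·1) = (2, 4)
w2 = Gw1 = (4·2 + 2·4; (-4)·2 + 4·4) = (16, 8)
w3 = Gw2 = (80, -32)
The requested component of w3 is 80.

80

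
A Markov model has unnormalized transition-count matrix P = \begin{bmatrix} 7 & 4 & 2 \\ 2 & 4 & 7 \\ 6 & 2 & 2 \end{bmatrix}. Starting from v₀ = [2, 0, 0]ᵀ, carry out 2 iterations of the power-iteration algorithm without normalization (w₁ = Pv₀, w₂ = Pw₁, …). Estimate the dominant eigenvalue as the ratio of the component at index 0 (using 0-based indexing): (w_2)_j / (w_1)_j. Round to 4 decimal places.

w1 = Pv₀ = (7·2 + 4·0 + 2·0; 2·2 + 4·0 + 7·0; 6·2 + 2·0 + 2·0) = (14, 4, 12)
w2 = Pw1 = (7·14 + 4·4 + 2·12; 2·14 + 4·4 + 7·12; 6·14 + 2·4 + 2·12) = (138, 128, 116)
Ratio at component: 138 / 14 = 9.8571

9.8571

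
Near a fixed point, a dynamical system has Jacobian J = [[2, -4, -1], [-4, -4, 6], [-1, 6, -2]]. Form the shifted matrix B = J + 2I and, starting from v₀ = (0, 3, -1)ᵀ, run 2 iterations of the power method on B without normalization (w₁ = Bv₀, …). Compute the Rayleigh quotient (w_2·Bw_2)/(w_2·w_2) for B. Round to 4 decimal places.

-4.9292

B = J + 2I has rows (4, -4, -1); (-4, -2, 6); (-1, 6, 0)
w1 = Bv₀ = (4·0 + (-4)·3 + (-1)·(-1); (-4)·0 + (-2)·3 + 6·(-1); (-1)·0 + 6·3 + 0·(-1)) = (-11, -12, 18)
w2 = Bw1 = (4·(-11) + (-4)·(-12) + (-1)·18; (-4)·(-11) + (-2)·(-12) + 6·18; (-1)·(-11) + 6·(-12) + 0·18) = (-14, 176, -61)
Bw2 = (-699, -662, 1070)
w2·Bw2 = -171996; w2·w2 = 34893; μ ≈ -171996/34893 = -4.9292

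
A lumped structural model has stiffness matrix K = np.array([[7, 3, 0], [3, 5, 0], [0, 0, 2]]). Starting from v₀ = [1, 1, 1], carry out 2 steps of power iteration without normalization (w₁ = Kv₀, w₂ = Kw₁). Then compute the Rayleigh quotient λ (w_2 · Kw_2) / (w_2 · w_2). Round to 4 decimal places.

9.1524

w1 = Kv₀ = (7·1 + 3·1 + 0·1; 3·1 + 5·1 + 0·1; 0·1 + 0·1 + 2·1) = (10, 8, 2)
w2 = Kw1 = (7·10 + 3·8 + 0·2; 3·10 + 5·8 + 0·2; 0·10 + 0·8 + 2·2) = (94, 70, 4)
Kw2 = (868, 632, 8)
w2·Kw2 = 94·868 + 70·632 + 4·8 = 125864; w2·w2 = 94·94 + 70·70 + 4·4 = 13752
λ ≈ 125864/13752 = 9.1524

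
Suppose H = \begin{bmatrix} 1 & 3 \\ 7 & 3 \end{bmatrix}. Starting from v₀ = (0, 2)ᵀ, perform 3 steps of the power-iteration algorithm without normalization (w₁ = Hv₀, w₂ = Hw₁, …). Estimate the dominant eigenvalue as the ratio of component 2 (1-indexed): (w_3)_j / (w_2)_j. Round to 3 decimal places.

5.800

w1 = Hv₀ = (1·0 + 3·2; 7·0 + 3·2) = (6, 6)
w2 = Hw1 = (1·6 + 3·6; 7·6 + 3·6) = (24, 60)
w3 = Hw2 = (204, 348)
Ratio at component: 348 / 60 = 5.800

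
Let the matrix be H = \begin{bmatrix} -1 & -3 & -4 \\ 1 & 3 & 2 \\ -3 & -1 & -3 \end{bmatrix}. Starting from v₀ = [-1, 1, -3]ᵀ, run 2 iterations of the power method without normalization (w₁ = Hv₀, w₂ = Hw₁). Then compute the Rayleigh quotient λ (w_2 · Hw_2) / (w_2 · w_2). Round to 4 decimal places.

w1 = Hv₀ = ((-1)·(-1) + (-3)·1 + (-4)·(-3); 1·(-1) + 3·1 + 2·(-3); (-3)·(-1) + (-1)·1 + (-3)·(-3)) = (10, -4, 11)
w2 = Hw1 = ((-1)·10 + (-3)·(-4) + (-4)·11; 1·10 + 3·(-4) + 2·11; (-3)·10 + (-1)·(-4) + (-3)·11) = (-42, 20, -59)
Hw2 = (218, -100, 283)
w2·Hw2 = (-42)·218 + 20·(-100) + (-59)·283 = -27853; w2·w2 = (-42)·(-42) + 20·20 + (-59)·(-59) = 5645
λ ≈ -27853/5645 = -4.9341

λ ≈ -4.9341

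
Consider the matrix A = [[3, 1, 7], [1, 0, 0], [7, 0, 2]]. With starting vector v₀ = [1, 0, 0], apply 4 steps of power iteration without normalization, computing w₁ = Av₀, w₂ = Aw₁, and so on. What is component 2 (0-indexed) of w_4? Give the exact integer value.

3941

w1 = Av₀ = (3·1 + 1·0 + 7·0; 1·1 + 0·0 + 0·0; 7·1 + 0·0 + 2·0) = (3, 1, 7)
w2 = Aw1 = (3·3 + 1·1 + 7·7; 1·3 + 0·1 + 0·7; 7·3 + 0·1 + 2·7) = (59, 3, 35)
w3 = Aw2 = (425, 59, 483)
w4 = Aw3 = (4715, 425, 3941)
The requested component of w4 is 3941.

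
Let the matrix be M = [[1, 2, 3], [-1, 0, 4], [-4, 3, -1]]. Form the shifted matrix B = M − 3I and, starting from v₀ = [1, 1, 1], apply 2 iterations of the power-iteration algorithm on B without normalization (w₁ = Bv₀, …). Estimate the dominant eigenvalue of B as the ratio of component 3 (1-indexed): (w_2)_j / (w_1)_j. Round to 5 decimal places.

B = M − 3I has rows (-2, 2, 3); (-1, -3, 4); (-4, 3, -4)
w1 = Bv₀ = ((-2)·1 + 2·1 + 3·1; (-1)·1 + (-3)·1 + 4·1; (-4)·1 + 3·1 + (-4)·1) = (3, 0, -5)
w2 = Bw1 = ((-2)·3 + 2·0 + 3·(-5); (-1)·3 + (-3)·0 + 4·(-5); (-4)·3 + 3·0 + (-4)·(-5)) = (-21, -23, 8)
Ratio: 8/-5 = -1.60000

μ ≈ -1.60000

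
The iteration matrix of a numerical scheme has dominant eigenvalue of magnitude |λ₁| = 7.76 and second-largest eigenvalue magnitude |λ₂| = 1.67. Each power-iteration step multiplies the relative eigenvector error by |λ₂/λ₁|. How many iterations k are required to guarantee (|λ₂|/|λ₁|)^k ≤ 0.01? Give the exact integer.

3

|λ₂/λ₁| = 1.67/7.76 = 0.21521
Need k ≥ ln(0.01) / ln(0.21521) = -4.6052 / -1.5362 ≈ 2.998
Smallest integer k satisfying the bound: 3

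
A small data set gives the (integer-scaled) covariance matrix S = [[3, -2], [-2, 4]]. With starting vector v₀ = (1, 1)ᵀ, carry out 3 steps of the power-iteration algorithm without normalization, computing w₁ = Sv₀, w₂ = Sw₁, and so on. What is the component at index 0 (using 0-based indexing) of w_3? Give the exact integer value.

-15

w1 = Sv₀ = (1, 2)
w2 = Sw1 = (-1, 6)
w3 = Sw2 = (-15, 26)
The requested component of w3 is -15.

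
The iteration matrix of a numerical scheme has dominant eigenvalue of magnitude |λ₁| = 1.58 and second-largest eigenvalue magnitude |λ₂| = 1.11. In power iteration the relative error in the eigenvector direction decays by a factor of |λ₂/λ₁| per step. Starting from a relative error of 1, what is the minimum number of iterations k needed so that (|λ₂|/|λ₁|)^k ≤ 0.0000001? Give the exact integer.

|λ₂/λ₁| = 1.11/1.58 = 0.70253
Need k ≥ ln(0.0000001) / ln(0.70253) = -16.1181 / -0.3531 ≈ 45.652
Smallest integer k satisfying the bound: 46

46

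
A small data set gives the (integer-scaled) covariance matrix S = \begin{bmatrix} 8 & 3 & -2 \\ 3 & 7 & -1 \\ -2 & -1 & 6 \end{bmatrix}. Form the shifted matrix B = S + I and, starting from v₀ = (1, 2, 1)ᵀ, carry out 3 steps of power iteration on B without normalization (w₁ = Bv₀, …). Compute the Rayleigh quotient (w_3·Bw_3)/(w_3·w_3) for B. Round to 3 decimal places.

B = S + I has rows (9, 3, -2); (3, 8, -1); (-2, -1, 7)
w1 = Bv₀ = (9·1 + 3·2 + (-2)·1; 3·1 + 8·2 + (-1)·1; (-2)·1 + (-1)·2 + 7·1) = (13, 18, 3)
w2 = Bw1 = (9·13 + 3·18 + (-2)·3; 3·13 + 8·18 + (-1)·3; (-2)·13 + (-1)·18 + 7·3) = (165, 180, -23)
w3 = Bw2 = (2071, 1958, -671)
Bw3 = (25855, 22548, -10797)
w3·Bw3 = 104939476; w3·w3 = 8573046; μ ≈ 104939476/8573046 = 12.241

12.241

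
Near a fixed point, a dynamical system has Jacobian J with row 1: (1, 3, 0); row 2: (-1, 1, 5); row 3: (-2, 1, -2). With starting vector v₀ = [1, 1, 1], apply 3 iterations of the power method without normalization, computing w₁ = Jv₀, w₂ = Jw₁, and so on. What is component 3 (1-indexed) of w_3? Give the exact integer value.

-58

w1 = Jv₀ = (1·1 + 3·1 + 0·1; (-1)·1 + 1·1 + 5·1; (-2)·1 + 1·1 + (-2)·1) = (4, 5, -3)
w2 = Jw1 = (1·4 + 3·5 + 0·(-3); (-1)·4 + 1·5 + 5·(-3); (-2)·4 + 1·5 + (-2)·(-3)) = (19, -14, 3)
w3 = Jw2 = (-23, -18, -58)
The requested component of w3 is -58.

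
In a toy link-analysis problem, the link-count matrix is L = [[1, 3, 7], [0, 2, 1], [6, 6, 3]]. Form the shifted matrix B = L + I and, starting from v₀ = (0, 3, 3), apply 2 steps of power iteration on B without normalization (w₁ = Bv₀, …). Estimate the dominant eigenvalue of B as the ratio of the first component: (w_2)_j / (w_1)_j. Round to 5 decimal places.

B = L + I has rows (2, 3, 7); (0, 3, 1); (6, 6, 4)
w1 = Bv₀ = (30, 12, 30)
w2 = Bw1 = (306, 66, 372)
Ratio: 306/30 = 10.20000

μ ≈ 10.20000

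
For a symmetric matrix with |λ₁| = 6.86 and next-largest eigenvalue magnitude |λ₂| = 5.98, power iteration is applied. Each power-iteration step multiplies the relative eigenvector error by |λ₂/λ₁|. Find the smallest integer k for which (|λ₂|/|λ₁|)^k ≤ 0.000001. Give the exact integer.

|λ₂/λ₁| = 5.98/6.86 = 0.87172
Need k ≥ ln(0.000001) / ln(0.87172) = -13.8155 / -0.1373 ≈ 100.632
Smallest integer k satisfying the bound: 101

101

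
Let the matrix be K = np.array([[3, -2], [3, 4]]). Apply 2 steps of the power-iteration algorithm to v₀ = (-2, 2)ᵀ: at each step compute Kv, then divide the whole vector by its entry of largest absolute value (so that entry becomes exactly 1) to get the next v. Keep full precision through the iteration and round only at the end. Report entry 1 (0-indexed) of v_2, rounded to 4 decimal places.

Kv0 = (-10.00000, 2.00000); divide by -10.00000 → v1 = (1.00000, -0.20000)
Kv1 = (3.40000, 2.20000); divide by 3.40000 → v2 = (1.00000, 0.64706)
Requested entry of v2: -22/-34 = 0.6471

0.6471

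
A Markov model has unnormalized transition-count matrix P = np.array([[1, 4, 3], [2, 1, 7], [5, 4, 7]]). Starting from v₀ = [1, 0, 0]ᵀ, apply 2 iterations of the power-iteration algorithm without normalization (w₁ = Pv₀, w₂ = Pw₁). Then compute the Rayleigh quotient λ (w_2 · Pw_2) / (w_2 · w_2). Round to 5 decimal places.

λ ≈ 12.19018

w1 = Pv₀ = (1, 2, 5)
w2 = Pw1 = (24, 39, 48)
Pw2 = (324, 423, 612)
w2·Pw2 = 24·324 + 39·423 + 48·612 = 53649; w2·w2 = 24·24 + 39·39 + 48·48 = 4401
λ ≈ 53649/4401 = 12.19018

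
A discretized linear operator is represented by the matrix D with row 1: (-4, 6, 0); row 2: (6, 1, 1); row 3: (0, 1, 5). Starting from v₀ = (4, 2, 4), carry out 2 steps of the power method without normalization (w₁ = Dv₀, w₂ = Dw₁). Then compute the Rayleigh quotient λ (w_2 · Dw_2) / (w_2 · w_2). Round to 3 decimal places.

w1 = Dv₀ = ((-4)·4 + 6·2 + 0·4; 6·4 + 1·2 + 1·4; 0·4 + 1·2 + 5·4) = (-4, 30, 22)
w2 = Dw1 = ((-4)·(-4) + 6·30 + 0·22; 6·(-4) + 1·30 + 1·22; 0·(-4) + 1·30 + 5·22) = (196, 28, 140)
Dw2 = (-616, 1344, 728)
w2·Dw2 = 196·(-616) + 28·1344 + 140·728 = 18816; w2·w2 = 196·196 + 28·28 + 140·140 = 58800
λ ≈ 18816/58800 = 0.320

λ ≈ 0.320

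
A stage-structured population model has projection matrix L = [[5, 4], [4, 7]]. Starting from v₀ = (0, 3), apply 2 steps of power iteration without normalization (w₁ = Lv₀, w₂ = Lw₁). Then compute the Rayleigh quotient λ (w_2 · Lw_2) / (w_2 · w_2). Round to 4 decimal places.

10.1172

w1 = Lv₀ = (5·0 + 4·3; 4·0 + 7·3) = (12, 21)
w2 = Lw1 = (5·12 + 4·21; 4·12 + 7·21) = (144, 195)
Lw2 = (1500, 1941)
w2·Lw2 = 144·1500 + 195·1941 = 594495; w2·w2 = 144·144 + 195·195 = 58761
λ ≈ 594495/58761 = 10.1172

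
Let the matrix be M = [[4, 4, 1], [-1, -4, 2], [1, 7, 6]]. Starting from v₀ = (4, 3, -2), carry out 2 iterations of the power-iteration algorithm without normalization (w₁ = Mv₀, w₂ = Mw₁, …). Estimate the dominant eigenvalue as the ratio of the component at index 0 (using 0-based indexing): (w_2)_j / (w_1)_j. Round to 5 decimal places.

w1 = Mv₀ = (4·4 + 4·3 + 1·(-2); (-1)·4 + (-4)·3 + 2·(-2); 1·4 + 7·3 + 6·(-2)) = (26, -20, 13)
w2 = Mw1 = (4·26 + 4·(-20) + 1·13; (-1)·26 + (-4)·(-20) + 2·13; 1·26 + 7·(-20) + 6·13) = (37, 80, -36)
Ratio at component: 37 / 26 = 1.42308

1.42308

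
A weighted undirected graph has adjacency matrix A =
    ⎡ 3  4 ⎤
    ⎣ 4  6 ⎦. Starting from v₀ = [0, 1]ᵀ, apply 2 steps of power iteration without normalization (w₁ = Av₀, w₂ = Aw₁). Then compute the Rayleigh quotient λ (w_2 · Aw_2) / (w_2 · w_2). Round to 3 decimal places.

λ ≈ 8.772

w1 = Av₀ = (3·0 + 4·1; 4·0 + 6·1) = (4, 6)
w2 = Aw1 = (3·4 + 4·6; 4·4 + 6·6) = (36, 52)
Aw2 = (316, 456)
w2·Aw2 = 36·316 + 52·456 = 35088; w2·w2 = 36·36 + 52·52 = 4000
λ ≈ 35088/4000 = 8.772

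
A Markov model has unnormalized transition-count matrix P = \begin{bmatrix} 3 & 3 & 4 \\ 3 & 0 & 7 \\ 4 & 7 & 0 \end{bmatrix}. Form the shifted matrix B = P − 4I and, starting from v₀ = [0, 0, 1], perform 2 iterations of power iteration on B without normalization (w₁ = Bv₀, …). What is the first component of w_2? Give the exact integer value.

B = P − 4I has rows (-1, 3, 4); (3, -4, 7); (4, 7, -4)
w1 = Bv₀ = ((-1)·0 + 3·0 + 4·1; 3·0 + (-4)·0 + 7·1; 4·0 + 7·0 + (-4)·1) = (4, 7, -4)
w2 = Bw1 = ((-1)·4 + 3·7 + 4·(-4); 3·4 + (-4)·7 + 7·(-4); 4·4 + 7·7 + (-4)·(-4)) = (1, -44, 81)
Requested component of w2: 1

1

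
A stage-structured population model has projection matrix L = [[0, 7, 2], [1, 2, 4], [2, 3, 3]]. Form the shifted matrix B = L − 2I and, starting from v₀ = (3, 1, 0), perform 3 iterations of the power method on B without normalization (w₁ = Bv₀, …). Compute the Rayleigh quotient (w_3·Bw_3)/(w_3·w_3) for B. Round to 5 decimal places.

B = L − 2I has rows (-2, 7, 2); (1, 0, 4); (2, 3, 1)
w1 = Bv₀ = ((-2)·3 + 7·1 + 2·0; 1·3 + 0·1 + 4·0; 2·3 + 3·1 + 1·0) = (1, 3, 9)
w2 = Bw1 = ((-2)·1 + 7·3 + 2·9; 1·1 + 0·3 + 4·9; 2·1 + 3·3 + 1·9) = (37, 37, 20)
w3 = Bw2 = (225, 117, 205)
Bw3 = (779, 1045, 1006)
w3·Bw3 = 503770; w3·w3 = 106339; μ ≈ 503770/106339 = 4.73740

4.73740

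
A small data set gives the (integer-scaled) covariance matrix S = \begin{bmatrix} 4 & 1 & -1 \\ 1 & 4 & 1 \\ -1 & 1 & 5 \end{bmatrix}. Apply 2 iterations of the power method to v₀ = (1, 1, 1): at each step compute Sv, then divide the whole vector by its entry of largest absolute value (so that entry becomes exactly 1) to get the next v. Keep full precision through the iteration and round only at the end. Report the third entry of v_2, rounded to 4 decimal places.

0.8182

Sv0 = (4.00000, 6.00000, 5.00000); divide by 6.00000 → v1 = (0.66667, 1.00000, 0.83333)
Sv1 = (2.83333, 5.50000, 4.50000); divide by 5.50000 → v2 = (0.51515, 1.00000, 0.81818)
Requested entry of v2: 27/33 = 0.8182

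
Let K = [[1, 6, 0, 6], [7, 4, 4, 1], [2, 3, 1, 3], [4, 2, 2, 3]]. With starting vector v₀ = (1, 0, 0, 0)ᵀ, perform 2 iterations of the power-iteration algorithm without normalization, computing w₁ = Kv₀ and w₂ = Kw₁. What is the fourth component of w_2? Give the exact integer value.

w1 = Kv₀ = (1·1 + 6·0 + 0·0 + 6·0; 7·1 + 4·0 + 4·0 + 1·0; 2·1 + 3·0 + 1·0 + 3·0; 4·1 + 2·0 + 2·0 + 3·0) = (1, 7, 2, 4)
w2 = Kw1 = (1·1 + 6·7 + 0·2 + 6·4; 7·1 + 4·7 + 4·2 + 1·4; 2·1 + 3·7 + 1·2 + 3·4; 4·1 + 2·7 + 2·2 + 3·4) = (67, 47, 37, 34)
The requested component of w2 is 34.

34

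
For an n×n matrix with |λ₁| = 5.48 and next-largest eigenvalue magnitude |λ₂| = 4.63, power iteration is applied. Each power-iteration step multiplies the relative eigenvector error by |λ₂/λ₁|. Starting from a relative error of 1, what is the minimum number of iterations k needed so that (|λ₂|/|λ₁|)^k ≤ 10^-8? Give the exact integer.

110

|λ₂/λ₁| = 4.63/5.48 = 0.84489
Need k ≥ ln(10^-8) / ln(0.84489) = -18.4207 / -0.1685 ≈ 109.290
Smallest integer k satisfying the bound: 110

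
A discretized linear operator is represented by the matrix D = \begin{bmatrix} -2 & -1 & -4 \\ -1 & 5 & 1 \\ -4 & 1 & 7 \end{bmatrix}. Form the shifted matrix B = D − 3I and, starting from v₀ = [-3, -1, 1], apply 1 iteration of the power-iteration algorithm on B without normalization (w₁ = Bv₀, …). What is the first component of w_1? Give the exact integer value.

12

B = D − 3I has rows (-5, -1, -4); (-1, 2, 1); (-4, 1, 4)
w1 = Bv₀ = ((-5)·(-3) + (-1)·(-1) + (-4)·1; (-1)·(-3) + 2·(-1) + 1·1; (-4)·(-3) + 1·(-1) + 4·1) = (12, 2, 15)
Requested component of w1: 12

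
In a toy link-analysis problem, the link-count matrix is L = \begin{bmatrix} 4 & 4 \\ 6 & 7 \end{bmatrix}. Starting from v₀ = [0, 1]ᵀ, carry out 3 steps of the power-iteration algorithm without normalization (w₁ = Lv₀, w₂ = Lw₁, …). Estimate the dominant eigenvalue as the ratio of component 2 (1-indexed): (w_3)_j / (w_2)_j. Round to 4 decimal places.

λ ≈ 10.6164

w1 = Lv₀ = (4·0 + 4·1; 6·0 + 7·1) = (4, 7)
w2 = Lw1 = (4·4 + 4·7; 6·4 + 7·7) = (44, 73)
w3 = Lw2 = (468, 775)
Ratio at component: 775 / 73 = 10.6164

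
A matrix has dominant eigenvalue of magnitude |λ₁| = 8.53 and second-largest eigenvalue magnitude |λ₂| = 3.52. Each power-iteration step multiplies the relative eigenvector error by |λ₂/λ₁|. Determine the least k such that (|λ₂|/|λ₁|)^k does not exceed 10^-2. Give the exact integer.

|λ₂/λ₁| = 3.52/8.53 = 0.41266
Need k ≥ ln(10^-2) / ln(0.41266) = -4.6052 / -0.8851 ≈ 5.203
Smallest integer k satisfying the bound: 6

6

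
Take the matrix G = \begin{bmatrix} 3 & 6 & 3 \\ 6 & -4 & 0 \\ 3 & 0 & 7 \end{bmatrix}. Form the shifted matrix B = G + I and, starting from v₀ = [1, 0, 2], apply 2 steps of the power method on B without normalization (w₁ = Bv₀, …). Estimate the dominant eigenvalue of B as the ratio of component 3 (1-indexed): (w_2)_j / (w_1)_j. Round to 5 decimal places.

μ ≈ 9.57895

B = G + I has rows (4, 6, 3); (6, -3, 0); (3, 0, 8)
w1 = Bv₀ = (4·1 + 6·0 + 3·2; 6·1 + (-3)·0 + 0·2; 3·1 + 0·0 + 8·2) = (10, 6, 19)
w2 = Bw1 = (4·10 + 6·6 + 3·19; 6·10 + (-3)·6 + 0·19; 3·10 + 0·6 + 8·19) = (133, 42, 182)
Ratio: 182/19 = 9.57895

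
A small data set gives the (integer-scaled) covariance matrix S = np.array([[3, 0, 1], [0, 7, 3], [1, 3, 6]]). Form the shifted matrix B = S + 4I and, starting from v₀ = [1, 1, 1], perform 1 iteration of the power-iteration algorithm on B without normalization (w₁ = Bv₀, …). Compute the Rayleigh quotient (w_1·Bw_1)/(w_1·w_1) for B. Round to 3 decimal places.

13.079

B = S + 4I has rows (7, 0, 1); (0, 11, 3); (1, 3, 10)
w1 = Bv₀ = (8, 14, 14)
Bw1 = (70, 196, 190)
w1·Bw1 = 5964; w1·w1 = 456; μ ≈ 5964/456 = 13.079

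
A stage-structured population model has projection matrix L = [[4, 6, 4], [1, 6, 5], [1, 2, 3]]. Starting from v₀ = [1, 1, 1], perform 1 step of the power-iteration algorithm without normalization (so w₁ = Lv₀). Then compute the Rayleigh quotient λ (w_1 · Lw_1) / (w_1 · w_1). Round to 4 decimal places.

w1 = Lv₀ = (14, 12, 6)
Lw1 = (152, 116, 56)
w1·Lw1 = 14·152 + 12·116 + 6·56 = 3856; w1·w1 = 14·14 + 12·12 + 6·6 = 376
λ ≈ 3856/376 = 10.2553

10.2553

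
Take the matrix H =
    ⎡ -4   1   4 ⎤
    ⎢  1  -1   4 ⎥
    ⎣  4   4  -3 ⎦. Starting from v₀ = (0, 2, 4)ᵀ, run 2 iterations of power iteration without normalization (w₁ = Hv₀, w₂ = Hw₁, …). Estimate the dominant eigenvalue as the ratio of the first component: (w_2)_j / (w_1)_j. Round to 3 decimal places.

-4.111

w1 = Hv₀ = ((-4)·0 + 1·2 + 4·4; 1·0 + (-1)·2 + 4·4; 4·0 + 4·2 + (-3)·4) = (18, 14, -4)
w2 = Hw1 = ((-4)·18 + 1·14 + 4·(-4); 1·18 + (-1)·14 + 4·(-4); 4·18 + 4·14 + (-3)·(-4)) = (-74, -12, 140)
Ratio at component: -74 / 18 = -4.111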